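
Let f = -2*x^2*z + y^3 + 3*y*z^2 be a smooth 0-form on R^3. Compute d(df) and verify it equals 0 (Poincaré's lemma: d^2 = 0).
d(df) = 0

Step 1: df = sum_i (∂f/∂x_i) dx_i = (-4*x*z) dx + (3*y^2 + 3*z^2) dy + (-2*x^2 + 6*y*z) dz.
Step 2: Apply d again. Using the 1-form formula, the coefficient of dx ∧ dy in d(df) is ∂^2 f/∂x ∂y - ∂^2 f/∂y ∂x = (0) - (0) = 0 (equality of mixed partials for smooth f).
Similarly for dx ∧ dz and dy ∧ dz — all coefficients vanish. So d(df) = 0.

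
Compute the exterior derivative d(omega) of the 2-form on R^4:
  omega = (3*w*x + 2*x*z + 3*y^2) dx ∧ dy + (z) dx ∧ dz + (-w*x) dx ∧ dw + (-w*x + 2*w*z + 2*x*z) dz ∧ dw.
d(omega) = (2*x) dx ∧ dy ∧ dz + (3*x) dx ∧ dy ∧ dw + (-w + 2*z) dx ∧ dz ∧ dw

For a 2-form omega = sum_{i<j} g_{ij} dx_i ∧ dx_j, the exterior derivative is
  d(omega) = sum_{i<j} d(g_{ij}) ∧ dx_i ∧ dx_j = sum_{i<j, k} (∂g_{ij}/∂x_k) dx_k ∧ dx_i ∧ dx_j.
Expand each term, using dx_k ∧ dx_i ∧ dx_j = sgn(permutation) dx_{(a)} ∧ dx_{(b)} ∧ dx_{(c)} with (a < b < c) sorted:
  d(3*w*x + 2*x*z + 3*y^2) includes (∂/∂z)(3*w*x + 2*x*z + 3*y^2) dz = (2*x) dz, which multiplied by dx ∧ dy gives (2*x) dx ∧ dy ∧ dz
  d(3*w*x + 2*x*z + 3*y^2) includes (∂/∂w)(3*w*x + 2*x*z + 3*y^2) dw = (3*x) dw, which multiplied by dx ∧ dy gives (3*x) dx ∧ dy ∧ dw
  d(-w*x + 2*w*z + 2*x*z) includes (∂/∂x)(-w*x + 2*w*z + 2*x*z) dx = (-w + 2*z) dx, which multiplied by dz ∧ dw gives (-w + 2*z) dx ∧ dz ∧ dw
Collecting like 3-forms: d(omega) = (2*x) dx ∧ dy ∧ dz + (3*x) dx ∧ dy ∧ dw + (-w + 2*z) dx ∧ dz ∧ dw.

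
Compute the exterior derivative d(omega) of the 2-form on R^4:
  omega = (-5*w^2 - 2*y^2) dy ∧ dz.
d(omega) = (-10*w) dy ∧ dz ∧ dw

For a 2-form omega = sum_{i<j} g_{ij} dx_i ∧ dx_j, the exterior derivative is
  d(omega) = sum_{i<j} d(g_{ij}) ∧ dx_i ∧ dx_j = sum_{i<j, k} (∂g_{ij}/∂x_k) dx_k ∧ dx_i ∧ dx_j.
Expand each term, using dx_k ∧ dx_i ∧ dx_j = sgn(permutation) dx_{(a)} ∧ dx_{(b)} ∧ dx_{(c)} with (a < b < c) sorted:
  d(-5*w^2 - 2*y^2) includes (∂/∂w)(-5*w^2 - 2*y^2) dw = (-10*w) dw, which multiplied by dy ∧ dz gives (-10*w) dy ∧ dz ∧ dw
Collecting like 3-forms: d(omega) = (-10*w) dy ∧ dz ∧ dw.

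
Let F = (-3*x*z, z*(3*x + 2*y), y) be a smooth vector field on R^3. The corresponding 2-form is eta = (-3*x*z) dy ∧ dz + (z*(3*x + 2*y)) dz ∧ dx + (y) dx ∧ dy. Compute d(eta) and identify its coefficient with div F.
d(eta) = (-z) dx ∧ dy ∧ dz; div F = -z

For a 2-form in R^3 of the form above, applying d gives a 3-form with coefficient ∂P/∂x + ∂Q/∂y + ∂R/∂z:
  ∂P/∂x = -3*z
  ∂Q/∂y = 2*z
  ∂R/∂z = 0
Sum = -z, which is exactly div F.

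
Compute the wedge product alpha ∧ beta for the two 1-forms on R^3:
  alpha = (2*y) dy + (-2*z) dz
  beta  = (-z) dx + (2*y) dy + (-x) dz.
alpha ∧ beta = (2*y*z) dx ∧ dy + (2*y*(-x + 2*z)) dy ∧ dz + (-2*z^2) dx ∧ dz

Distribute the wedge, using dx_i ∧ dx_j = -dx_j ∧ dx_i and dx_i ∧ dx_i = 0. For each pair (i, j) with i < j, the coefficient of dx_i ∧ dx_j in alpha ∧ beta is (alpha_i * beta_j - alpha_j * beta_i). Collecting: alpha ∧ beta = (2*y*z) dx ∧ dy + (2*y*(-x + 2*z)) dy ∧ dz + (-2*z^2) dx ∧ dz.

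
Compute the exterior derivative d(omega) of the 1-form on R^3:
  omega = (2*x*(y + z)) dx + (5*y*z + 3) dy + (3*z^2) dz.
d(omega) = (-2*x) dx ∧ dy + (-2*x) dx ∧ dz + (-5*y) dy ∧ dz

For a 1-form omega = sum_i f_i dx_i, the exterior derivative is
  d(omega) = sum_{i < j} (∂f_j/∂x_i - ∂f_i/∂x_j) dx_i ∧ dx_j.
  coefficient of dx ∧ dy: ∂f_2/∂x - ∂f_1/∂y = ∂(5*y*z + 3)/∂x - ∂(2*x*(y + z))/∂y = -2*x
  coefficient of dx ∧ dz: ∂f_3/∂x - ∂f_1/∂z = ∂(3*z^2)/∂x - ∂(2*x*(y + z))/∂z = -2*x
  coefficient of dy ∧ dz: ∂f_3/∂y - ∂f_2/∂z = ∂(3*z^2)/∂y - ∂(5*y*z + 3)/∂z = -5*y
Assembling: d(omega) = (-2*x) dx ∧ dy + (-2*x) dx ∧ dz + (-5*y) dy ∧ dz.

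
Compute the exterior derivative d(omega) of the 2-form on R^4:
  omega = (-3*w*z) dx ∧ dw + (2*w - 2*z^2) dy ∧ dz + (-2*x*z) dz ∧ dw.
d(omega) = (3*w - 2*z) dx ∧ dz ∧ dw + (2) dy ∧ dz ∧ dw

For a 2-form omega = sum_{i<j} g_{ij} dx_i ∧ dx_j, the exterior derivative is
  d(omega) = sum_{i<j} d(g_{ij}) ∧ dx_i ∧ dx_j = sum_{i<j, k} (∂g_{ij}/∂x_k) dx_k ∧ dx_i ∧ dx_j.
Expand each term, using dx_k ∧ dx_i ∧ dx_j = sgn(permutation) dx_{(a)} ∧ dx_{(b)} ∧ dx_{(c)} with (a < b < c) sorted:
  d(-3*w*z) includes (∂/∂z)(-3*w*z) dz = (-3*w) dz, which multiplied by dx ∧ dw gives (3*w) dx ∧ dz ∧ dw
  d(2*w - 2*z^2) includes (∂/∂w)(2*w - 2*z^2) dw = (2) dw, which multiplied by dy ∧ dz gives (2) dy ∧ dz ∧ dw
  d(-2*x*z) includes (∂/∂x)(-2*x*z) dx = (-2*z) dx, which multiplied by dz ∧ dw gives (-2*z) dx ∧ dz ∧ dw
Collecting like 3-forms: d(omega) = (3*w - 2*z) dx ∧ dz ∧ dw + (2) dy ∧ dz ∧ dw.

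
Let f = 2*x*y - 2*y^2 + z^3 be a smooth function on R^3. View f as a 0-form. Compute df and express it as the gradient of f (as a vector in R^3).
df = (2*y) dx + (2*x - 4*y) dy + (3*z^2) dz; grad f = (2*y, 2*x - 4*y, 3*z^2)

For a 0-form f, d f = (∂f/∂x) dx + (∂f/∂y) dy + (∂f/∂z) dz. The components of the vector representation are exactly the entries of grad f in Cartesian coordinates:
  ∂f/∂x = 2*y
  ∂f/∂y = 2*x - 4*y
  ∂f/∂z = 3*z^2.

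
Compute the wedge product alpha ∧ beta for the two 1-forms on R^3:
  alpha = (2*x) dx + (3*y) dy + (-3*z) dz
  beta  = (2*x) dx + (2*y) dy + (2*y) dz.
alpha ∧ beta = (-2*x*y) dx ∧ dy + (2*x*(2*y + 3*z)) dx ∧ dz + (6*y*(y + z)) dy ∧ dz

Distribute the wedge, using dx_i ∧ dx_j = -dx_j ∧ dx_i and dx_i ∧ dx_i = 0. For each pair (i, j) with i < j, the coefficient of dx_i ∧ dx_j in alpha ∧ beta is (alpha_i * beta_j - alpha_j * beta_i). Collecting: alpha ∧ beta = (-2*x*y) dx ∧ dy + (2*x*(2*y + 3*z)) dx ∧ dz + (6*y*(y + z)) dy ∧ dz.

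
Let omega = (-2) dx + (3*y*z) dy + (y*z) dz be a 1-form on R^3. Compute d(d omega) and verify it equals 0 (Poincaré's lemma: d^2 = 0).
d(d omega) = 0

Step 1: d omega = sum_{i<j} (∂f_j/∂x_i - ∂f_i/∂x_j) dx_i ∧ dx_j:
  coeff of dx ∧ dy: 0
  coeff of dx ∧ dz: 0
  coeff of dy ∧ dz: -3*y + z
Step 2: Apply d again to each 2-form coefficient. The only possible 3-form in R^3 is dx ∧ dy ∧ dz, with coefficient
  ∂(coeff of dy∧dz)/∂x - ∂(coeff of dx∧dz)/∂y + ∂(coeff of dx∧dy)/∂z
  = ∂/∂x (-3*y + z) - ∂/∂y (0) + ∂/∂z (0).
Each of these terms simplifies to sums of mixed partials that cancel in pairs. The result is 0 (by equality of mixed partials for smooth functions — Schwarz / Clairaut).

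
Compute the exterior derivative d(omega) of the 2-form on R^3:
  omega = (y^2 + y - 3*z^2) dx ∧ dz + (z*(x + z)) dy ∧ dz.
d(omega) = (-2*y + z - 1) dx ∧ dy ∧ dz

For a 2-form omega = sum_{i<j} g_{ij} dx_i ∧ dx_j, the exterior derivative is
  d(omega) = sum_{i<j} d(g_{ij}) ∧ dx_i ∧ dx_j = sum_{i<j, k} (∂g_{ij}/∂x_k) dx_k ∧ dx_i ∧ dx_j.
Expand each term, using dx_k ∧ dx_i ∧ dx_j = sgn(permutation) dx_{(a)} ∧ dx_{(b)} ∧ dx_{(c)} with (a < b < c) sorted:
  d(y^2 + y - 3*z^2) includes (∂/∂y)(y^2 + y - 3*z^2) dy = (2*y + 1) dy, which multiplied by dx ∧ dz gives (-2*y - 1) dx ∧ dy ∧ dz
  d(z*(x + z)) includes (∂/∂x)(z*(x + z)) dx = (z) dx, which multiplied by dy ∧ dz gives (z) dx ∧ dy ∧ dz
Collecting like 3-forms: d(omega) = (-2*y + z - 1) dx ∧ dy ∧ dz.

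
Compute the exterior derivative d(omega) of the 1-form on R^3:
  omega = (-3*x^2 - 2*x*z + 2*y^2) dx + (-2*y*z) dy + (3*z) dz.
d(omega) = (-4*y) dx ∧ dy + (2*x) dx ∧ dz + (2*y) dy ∧ dz

For a 1-form omega = sum_i f_i dx_i, the exterior derivative is
  d(omega) = sum_{i < j} (∂f_j/∂x_i - ∂f_i/∂x_j) dx_i ∧ dx_j.
  coefficient of dx ∧ dy: ∂f_2/∂x - ∂f_1/∂y = ∂(-2*y*z)/∂x - ∂(-3*x^2 - 2*x*z + 2*y^2)/∂y = -4*y
  coefficient of dx ∧ dz: ∂f_3/∂x - ∂f_1/∂z = ∂(3*z)/∂x - ∂(-3*x^2 - 2*x*z + 2*y^2)/∂z = 2*x
  coefficient of dy ∧ dz: ∂f_3/∂y - ∂f_2/∂z = ∂(3*z)/∂y - ∂(-2*y*z)/∂z = 2*y
Assembling: d(omega) = (-4*y) dx ∧ dy + (2*x) dx ∧ dz + (2*y) dy ∧ dz.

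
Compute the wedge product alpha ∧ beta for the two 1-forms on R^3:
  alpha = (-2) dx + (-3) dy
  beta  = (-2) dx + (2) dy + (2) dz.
alpha ∧ beta = (-10) dx ∧ dy + (-4) dx ∧ dz + (-6) dy ∧ dz

Distribute the wedge, using dx_i ∧ dx_j = -dx_j ∧ dx_i and dx_i ∧ dx_i = 0. For each pair (i, j) with i < j, the coefficient of dx_i ∧ dx_j in alpha ∧ beta is (alpha_i * beta_j - alpha_j * beta_i). Collecting: alpha ∧ beta = (-10) dx ∧ dy + (-4) dx ∧ dz + (-6) dy ∧ dz.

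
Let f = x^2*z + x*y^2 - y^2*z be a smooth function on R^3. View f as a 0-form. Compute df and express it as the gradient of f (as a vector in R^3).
df = (2*x*z + y^2) dx + (2*y*(x - z)) dy + (x^2 - y^2) dz; grad f = (2*x*z + y^2, 2*y*(x - z), x^2 - y^2)

For a 0-form f, d f = (∂f/∂x) dx + (∂f/∂y) dy + (∂f/∂z) dz. The components of the vector representation are exactly the entries of grad f in Cartesian coordinates:
  ∂f/∂x = 2*x*z + y^2
  ∂f/∂y = 2*y*(x - z)
  ∂f/∂z = x^2 - y^2.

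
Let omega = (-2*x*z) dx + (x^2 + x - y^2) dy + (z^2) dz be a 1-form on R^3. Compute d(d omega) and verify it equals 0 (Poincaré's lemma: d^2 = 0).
d(d omega) = 0

Step 1: d omega = sum_{i<j} (∂f_j/∂x_i - ∂f_i/∂x_j) dx_i ∧ dx_j:
  coeff of dx ∧ dy: 2*x + 1
  coeff of dx ∧ dz: 2*x
  coeff of dy ∧ dz: 0
Step 2: Apply d again to each 2-form coefficient. The only possible 3-form in R^3 is dx ∧ dy ∧ dz, with coefficient
  ∂(coeff of dy∧dz)/∂x - ∂(coeff of dx∧dz)/∂y + ∂(coeff of dx∧dy)/∂z
  = ∂/∂x (0) - ∂/∂y (2*x) + ∂/∂z (2*x + 1).
Each of these terms simplifies to sums of mixed partials that cancel in pairs. The result is 0 (by equality of mixed partials for smooth functions — Schwarz / Clairaut).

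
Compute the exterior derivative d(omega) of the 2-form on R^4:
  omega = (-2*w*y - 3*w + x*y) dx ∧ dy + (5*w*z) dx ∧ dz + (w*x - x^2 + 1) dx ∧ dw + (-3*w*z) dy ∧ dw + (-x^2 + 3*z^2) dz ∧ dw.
d(omega) = (-2*y - 3) dx ∧ dy ∧ dw + (-2*x + 5*z) dx ∧ dz ∧ dw + (3*w) dy ∧ dz ∧ dw

For a 2-form omega = sum_{i<j} g_{ij} dx_i ∧ dx_j, the exterior derivative is
  d(omega) = sum_{i<j} d(g_{ij}) ∧ dx_i ∧ dx_j = sum_{i<j, k} (∂g_{ij}/∂x_k) dx_k ∧ dx_i ∧ dx_j.
Expand each term, using dx_k ∧ dx_i ∧ dx_j = sgn(permutation) dx_{(a)} ∧ dx_{(b)} ∧ dx_{(c)} with (a < b < c) sorted:
  d(-2*w*y - 3*w + x*y) includes (∂/∂w)(-2*w*y - 3*w + x*y) dw = (-2*y - 3) dw, which multiplied by dx ∧ dy gives (-2*y - 3) dx ∧ dy ∧ dw
  d(5*w*z) includes (∂/∂w)(5*w*z) dw = (5*z) dw, which multiplied by dx ∧ dz gives (5*z) dx ∧ dz ∧ dw
  d(-3*w*z) includes (∂/∂z)(-3*w*z) dz = (-3*w) dz, which multiplied by dy ∧ dw gives (3*w) dy ∧ dz ∧ dw
  d(-x^2 + 3*z^2) includes (∂/∂x)(-x^2 + 3*z^2) dx = (-2*x) dx, which multiplied by dz ∧ dw gives (-2*x) dx ∧ dz ∧ dw
Collecting like 3-forms: d(omega) = (-2*y - 3) dx ∧ dy ∧ dw + (-2*x + 5*z) dx ∧ dz ∧ dw + (3*w) dy ∧ dz ∧ dw.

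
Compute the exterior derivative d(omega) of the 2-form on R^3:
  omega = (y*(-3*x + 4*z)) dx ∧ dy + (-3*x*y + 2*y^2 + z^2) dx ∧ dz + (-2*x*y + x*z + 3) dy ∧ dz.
d(omega) = (3*x - 2*y + z) dx ∧ dy ∧ dz

For a 2-form omega = sum_{i<j} g_{ij} dx_i ∧ dx_j, the exterior derivative is
  d(omega) = sum_{i<j} d(g_{ij}) ∧ dx_i ∧ dx_j = sum_{i<j, k} (∂g_{ij}/∂x_k) dx_k ∧ dx_i ∧ dx_j.
Expand each term, using dx_k ∧ dx_i ∧ dx_j = sgn(permutation) dx_{(a)} ∧ dx_{(b)} ∧ dx_{(c)} with (a < b < c) sorted:
  d(y*(-3*x + 4*z)) includes (∂/∂z)(y*(-3*x + 4*z)) dz = (4*y) dz, which multiplied by dx ∧ dy gives (4*y) dx ∧ dy ∧ dz
  d(-3*x*y + 2*y^2 + z^2) includes (∂/∂y)(-3*x*y + 2*y^2 + z^2) dy = (-3*x + 4*y) dy, which multiplied by dx ∧ dz gives (3*x - 4*y) dx ∧ dy ∧ dz
  d(-2*x*y + x*z + 3) includes (∂/∂x)(-2*x*y + x*z + 3) dx = (-2*y + z) dx, which multiplied by dy ∧ dz gives (-2*y + z) dx ∧ dy ∧ dz
Collecting like 3-forms: d(omega) = (3*x - 2*y + z) dx ∧ dy ∧ dz.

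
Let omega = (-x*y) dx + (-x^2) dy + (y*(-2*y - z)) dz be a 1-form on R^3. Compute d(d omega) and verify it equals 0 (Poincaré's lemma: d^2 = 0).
d(d omega) = 0

Step 1: d omega = sum_{i<j} (∂f_j/∂x_i - ∂f_i/∂x_j) dx_i ∧ dx_j:
  coeff of dx ∧ dy: -x
  coeff of dx ∧ dz: 0
  coeff of dy ∧ dz: -4*y - z
Step 2: Apply d again to each 2-form coefficient. The only possible 3-form in R^3 is dx ∧ dy ∧ dz, with coefficient
  ∂(coeff of dy∧dz)/∂x - ∂(coeff of dx∧dz)/∂y + ∂(coeff of dx∧dy)/∂z
  = ∂/∂x (-4*y - z) - ∂/∂y (0) + ∂/∂z (-x).
Each of these terms simplifies to sums of mixed partials that cancel in pairs. The result is 0 (by equality of mixed partials for smooth functions — Schwarz / Clairaut).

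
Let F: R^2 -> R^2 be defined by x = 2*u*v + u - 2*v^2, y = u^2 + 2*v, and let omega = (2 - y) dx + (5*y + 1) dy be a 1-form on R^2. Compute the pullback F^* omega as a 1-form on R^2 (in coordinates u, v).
F^* omega = (10*u^3 - 2*u^2*v - u^2 + 20*u*v + 2*u - 4*v^2 + 2*v + 2) du + (-2*u^3 + 4*u^2*v + 10*u^2 - 4*u*v + 4*u + 8*v^2 + 12*v + 2) dv

Using F^*(f dg) = (f ∘ F) d(g ∘ F), substitute each coordinate x_i by F_i(u, v) in f_i, and replace dx_i by d F_i = (∂F_i/∂u) du + (∂F_i/∂v) dv.
  For the x component: f_1(F) = -u^2 - 2*v + 2; d F_1 = (2*v + 1) du + (2*u - 4*v) dv
  For the y component: f_2(F) = 5*u^2 + 10*v + 1; d F_2 = (2*u) du + (2) dv
Combining and collecting du, dv coefficients:
  coeff of du: 10*u^3 - 2*u^2*v - u^2 + 20*u*v + 2*u - 4*v^2 + 2*v + 2
  coeff of dv: -2*u^3 + 4*u^2*v + 10*u^2 - 4*u*v + 4*u + 8*v^2 + 12*v + 2
F^* omega = (10*u^3 - 2*u^2*v - u^2 + 20*u*v + 2*u - 4*v^2 + 2*v + 2) du + (-2*u^3 + 4*u^2*v + 10*u^2 - 4*u*v + 4*u + 8*v^2 + 12*v + 2) dv.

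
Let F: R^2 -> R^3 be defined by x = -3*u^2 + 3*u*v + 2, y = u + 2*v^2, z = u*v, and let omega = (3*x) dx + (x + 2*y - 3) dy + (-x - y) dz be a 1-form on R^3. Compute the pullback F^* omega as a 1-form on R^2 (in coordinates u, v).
F^* omega = (54*u^3 - 78*u^2*v - 3*u^2 + 24*u*v^2 + 2*u*v - 34*u - 2*v^3 + 4*v^2 + 16*v - 1) du + (-24*u^3 + 12*u^2*v - u^2 + 10*u*v^2 + 8*u*v + 16*u + 16*v^3 - 4*v) dv

Using F^*(f dg) = (f ∘ F) d(g ∘ F), substitute each coordinate x_i by F_i(u, v) in f_i, and replace dx_i by d F_i = (∂F_i/∂u) du + (∂F_i/∂v) dv.
  For the x component: f_1(F) = -9*u^2 + 9*u*v + 6; d F_1 = (-6*u + 3*v) du + (3*u) dv
  For the y component: f_2(F) = -3*u^2 + 3*u*v + 2*u + 4*v^2 - 1; d F_2 = (1) du + (4*v) dv
  For the z component: f_3(F) = 3*u^2 - 3*u*v - u - 2*v^2 - 2; d F_3 = (v) du + (u) dv
Combining and collecting du, dv coefficients:
  coeff of du: 54*u^3 - 78*u^2*v - 3*u^2 + 24*u*v^2 + 2*u*v - 34*u - 2*v^3 + 4*v^2 + 16*v - 1
  coeff of dv: -24*u^3 + 12*u^2*v - u^2 + 10*u*v^2 + 8*u*v + 16*u + 16*v^3 - 4*v
F^* omega = (54*u^3 - 78*u^2*v - 3*u^2 + 24*u*v^2 + 2*u*v - 34*u - 2*v^3 + 4*v^2 + 16*v - 1) du + (-24*u^3 + 12*u^2*v - u^2 + 10*u*v^2 + 8*u*v + 16*u + 16*v^3 - 4*v) dv.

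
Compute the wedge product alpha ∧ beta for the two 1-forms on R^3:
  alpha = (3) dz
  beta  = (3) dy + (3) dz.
alpha ∧ beta = (-9) dy ∧ dz

Distribute the wedge, using dx_i ∧ dx_j = -dx_j ∧ dx_i and dx_i ∧ dx_i = 0. For each pair (i, j) with i < j, the coefficient of dx_i ∧ dx_j in alpha ∧ beta is (alpha_i * beta_j - alpha_j * beta_i). Collecting: alpha ∧ beta = (-9) dy ∧ dz.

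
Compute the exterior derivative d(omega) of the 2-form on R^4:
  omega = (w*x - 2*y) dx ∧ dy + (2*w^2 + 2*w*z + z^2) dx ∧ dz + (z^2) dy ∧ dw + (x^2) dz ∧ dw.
d(omega) = (x) dx ∧ dy ∧ dw + (4*w + 2*x + 2*z) dx ∧ dz ∧ dw + (-2*z) dy ∧ dz ∧ dw

For a 2-form omega = sum_{i<j} g_{ij} dx_i ∧ dx_j, the exterior derivative is
  d(omega) = sum_{i<j} d(g_{ij}) ∧ dx_i ∧ dx_j = sum_{i<j, k} (∂g_{ij}/∂x_k) dx_k ∧ dx_i ∧ dx_j.
Expand each term, using dx_k ∧ dx_i ∧ dx_j = sgn(permutation) dx_{(a)} ∧ dx_{(b)} ∧ dx_{(c)} with (a < b < c) sorted:
  d(w*x - 2*y) includes (∂/∂w)(w*x - 2*y) dw = (x) dw, which multiplied by dx ∧ dy gives (x) dx ∧ dy ∧ dw
  d(2*w^2 + 2*w*z + z^2) includes (∂/∂w)(2*w^2 + 2*w*z + z^2) dw = (4*w + 2*z) dw, which multiplied by dx ∧ dz gives (4*w + 2*z) dx ∧ dz ∧ dw
  d(z^2) includes (∂/∂z)(z^2) dz = (2*z) dz, which multiplied by dy ∧ dw gives (-2*z) dy ∧ dz ∧ dw
  d(x^2) includes (∂/∂x)(x^2) dx = (2*x) dx, which multiplied by dz ∧ dw gives (2*x) dx ∧ dz ∧ dw
Collecting like 3-forms: d(omega) = (x) dx ∧ dy ∧ dw + (4*w + 2*x + 2*z) dx ∧ dz ∧ dw + (-2*z) dy ∧ dz ∧ dw.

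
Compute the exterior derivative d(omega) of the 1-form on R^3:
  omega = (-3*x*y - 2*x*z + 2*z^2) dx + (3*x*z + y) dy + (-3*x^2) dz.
d(omega) = (3*x + 3*z) dx ∧ dy + (-4*x - 4*z) dx ∧ dz + (-3*x) dy ∧ dz

For a 1-form omega = sum_i f_i dx_i, the exterior derivative is
  d(omega) = sum_{i < j} (∂f_j/∂x_i - ∂f_i/∂x_j) dx_i ∧ dx_j.
  coefficient of dx ∧ dy: ∂f_2/∂x - ∂f_1/∂y = ∂(3*x*z + y)/∂x - ∂(-3*x*y - 2*x*z + 2*z^2)/∂y = 3*x + 3*z
  coefficient of dx ∧ dz: ∂f_3/∂x - ∂f_1/∂z = ∂(-3*x^2)/∂x - ∂(-3*x*y - 2*x*z + 2*z^2)/∂z = -4*x - 4*z
  coefficient of dy ∧ dz: ∂f_3/∂y - ∂f_2/∂z = ∂(-3*x^2)/∂y - ∂(3*x*z + y)/∂z = -3*x
Assembling: d(omega) = (3*x + 3*z) dx ∧ dy + (-4*x - 4*z) dx ∧ dz + (-3*x) dy ∧ dz.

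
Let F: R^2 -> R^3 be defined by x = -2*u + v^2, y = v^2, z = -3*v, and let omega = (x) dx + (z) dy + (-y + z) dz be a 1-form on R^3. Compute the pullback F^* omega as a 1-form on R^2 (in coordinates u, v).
F^* omega = (4*u - 2*v^2) du + (v*(-4*u + 2*v^2 - 3*v + 9)) dv

Using F^*(f dg) = (f ∘ F) d(g ∘ F), substitute each coordinate x_i by F_i(u, v) in f_i, and replace dx_i by d F_i = (∂F_i/∂u) du + (∂F_i/∂v) dv.
  For the x component: f_1(F) = -2*u + v^2; d F_1 = (-2) du + (2*v) dv
  For the y component: f_2(F) = -3*v; d F_2 = (0) du + (2*v) dv
  For the z component: f_3(F) = v*(-v - 3); d F_3 = (0) du + (-3) dv
Combining and collecting du, dv coefficients:
  coeff of du: 4*u - 2*v^2
  coeff of dv: v*(-4*u + 2*v^2 - 3*v + 9)
F^* omega = (4*u - 2*v^2) du + (v*(-4*u + 2*v^2 - 3*v + 9)) dv.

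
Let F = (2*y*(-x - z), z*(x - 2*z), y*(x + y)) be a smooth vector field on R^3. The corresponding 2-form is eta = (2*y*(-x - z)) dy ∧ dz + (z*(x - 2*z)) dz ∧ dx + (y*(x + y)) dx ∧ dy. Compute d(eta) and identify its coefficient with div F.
d(eta) = (-2*y) dx ∧ dy ∧ dz; div F = -2*y

For a 2-form in R^3 of the form above, applying d gives a 3-form with coefficient ∂P/∂x + ∂Q/∂y + ∂R/∂z:
  ∂P/∂x = -2*y
  ∂Q/∂y = 0
  ∂R/∂z = 0
Sum = -2*y, which is exactly div F.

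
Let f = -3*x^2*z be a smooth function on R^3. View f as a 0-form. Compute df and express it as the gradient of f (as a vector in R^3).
df = (-6*x*z) dx + (0) dy + (-3*x^2) dz; grad f = (-6*x*z, 0, -3*x^2)

For a 0-form f, d f = (∂f/∂x) dx + (∂f/∂y) dy + (∂f/∂z) dz. The components of the vector representation are exactly the entries of grad f in Cartesian coordinates:
  ∂f/∂x = -6*x*z
  ∂f/∂y = 0
  ∂f/∂z = -3*x^2.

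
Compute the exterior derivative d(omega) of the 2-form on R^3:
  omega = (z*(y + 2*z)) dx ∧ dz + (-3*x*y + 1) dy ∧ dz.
d(omega) = (-3*y - z) dx ∧ dy ∧ dz

For a 2-form omega = sum_{i<j} g_{ij} dx_i ∧ dx_j, the exterior derivative is
  d(omega) = sum_{i<j} d(g_{ij}) ∧ dx_i ∧ dx_j = sum_{i<j, k} (∂g_{ij}/∂x_k) dx_k ∧ dx_i ∧ dx_j.
Expand each term, using dx_k ∧ dx_i ∧ dx_j = sgn(permutation) dx_{(a)} ∧ dx_{(b)} ∧ dx_{(c)} with (a < b < c) sorted:
  d(z*(y + 2*z)) includes (∂/∂y)(z*(y + 2*z)) dy = (z) dy, which multiplied by dx ∧ dz gives (-z) dx ∧ dy ∧ dz
  d(-3*x*y + 1) includes (∂/∂x)(-3*x*y + 1) dx = (-3*y) dx, which multiplied by dy ∧ dz gives (-3*y) dx ∧ dy ∧ dz
Collecting like 3-forms: d(omega) = (-3*y - z) dx ∧ dy ∧ dz.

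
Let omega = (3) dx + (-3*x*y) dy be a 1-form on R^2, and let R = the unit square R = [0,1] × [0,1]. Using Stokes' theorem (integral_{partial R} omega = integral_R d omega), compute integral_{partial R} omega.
integral_(partial R) omega = -3/2

Stokes: integral_partial_R omega = integral_R d omega with d omega = (∂Q/∂x - ∂P/∂y) dx ∧ dy.
  ∂Q/∂x = -3*y
  ∂P/∂y = 0
  integrand = ∂Q/∂x - ∂P/∂y = -3*y.
Integrating over R: integral_0^1 integral_0^1 (-3*y) dx dy = -3/2.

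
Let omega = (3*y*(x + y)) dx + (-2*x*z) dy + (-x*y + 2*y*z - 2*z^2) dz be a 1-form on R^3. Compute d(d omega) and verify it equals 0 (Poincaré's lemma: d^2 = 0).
d(d omega) = 0

Step 1: d omega = sum_{i<j} (∂f_j/∂x_i - ∂f_i/∂x_j) dx_i ∧ dx_j:
  coeff of dx ∧ dy: -3*x - 6*y - 2*z
  coeff of dx ∧ dz: -y
  coeff of dy ∧ dz: x + 2*z
Step 2: Apply d again to each 2-form coefficient. The only possible 3-form in R^3 is dx ∧ dy ∧ dz, with coefficient
  ∂(coeff of dy∧dz)/∂x - ∂(coeff of dx∧dz)/∂y + ∂(coeff of dx∧dy)/∂z
  = ∂/∂x (x + 2*z) - ∂/∂y (-y) + ∂/∂z (-3*x - 6*y - 2*z).
Each of these terms simplifies to sums of mixed partials that cancel in pairs. The result is 0 (by equality of mixed partials for smooth functions — Schwarz / Clairaut).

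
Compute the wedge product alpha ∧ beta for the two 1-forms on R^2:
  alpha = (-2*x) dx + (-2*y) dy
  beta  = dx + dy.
alpha ∧ beta = (-2*x + 2*y) dx ∧ dy

Distribute the wedge, using dx_i ∧ dx_j = -dx_j ∧ dx_i and dx_i ∧ dx_i = 0. For each pair (i, j) with i < j, the coefficient of dx_i ∧ dx_j in alpha ∧ beta is (alpha_i * beta_j - alpha_j * beta_i). Collecting: alpha ∧ beta = (-2*x + 2*y) dx ∧ dy.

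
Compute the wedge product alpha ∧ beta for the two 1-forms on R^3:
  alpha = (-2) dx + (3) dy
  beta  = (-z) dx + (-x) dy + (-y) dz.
alpha ∧ beta = (2*x + 3*z) dx ∧ dy + (2*y) dx ∧ dz + (-3*y) dy ∧ dz

Distribute the wedge, using dx_i ∧ dx_j = -dx_j ∧ dx_i and dx_i ∧ dx_i = 0. For each pair (i, j) with i < j, the coefficient of dx_i ∧ dx_j in alpha ∧ beta is (alpha_i * beta_j - alpha_j * beta_i). Collecting: alpha ∧ beta = (2*x + 3*z) dx ∧ dy + (2*y) dx ∧ dz + (-3*y) dy ∧ dz.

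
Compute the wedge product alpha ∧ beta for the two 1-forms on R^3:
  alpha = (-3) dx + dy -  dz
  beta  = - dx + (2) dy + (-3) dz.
alpha ∧ beta = (-5) dx ∧ dy + (8) dx ∧ dz + (-1) dy ∧ dz

Distribute the wedge, using dx_i ∧ dx_j = -dx_j ∧ dx_i and dx_i ∧ dx_i = 0. For each pair (i, j) with i < j, the coefficient of dx_i ∧ dx_j in alpha ∧ beta is (alpha_i * beta_j - alpha_j * beta_i). Collecting: alpha ∧ beta = (-5) dx ∧ dy + (8) dx ∧ dz + (-1) dy ∧ dz.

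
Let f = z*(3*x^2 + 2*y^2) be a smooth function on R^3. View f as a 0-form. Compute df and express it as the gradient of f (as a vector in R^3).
df = (6*x*z) dx + (4*y*z) dy + (3*x^2 + 2*y^2) dz; grad f = (6*x*z, 4*y*z, 3*x^2 + 2*y^2)

For a 0-form f, d f = (∂f/∂x) dx + (∂f/∂y) dy + (∂f/∂z) dz. The components of the vector representation are exactly the entries of grad f in Cartesian coordinates:
  ∂f/∂x = 6*x*z
  ∂f/∂y = 4*y*z
  ∂f/∂z = 3*x^2 + 2*y^2.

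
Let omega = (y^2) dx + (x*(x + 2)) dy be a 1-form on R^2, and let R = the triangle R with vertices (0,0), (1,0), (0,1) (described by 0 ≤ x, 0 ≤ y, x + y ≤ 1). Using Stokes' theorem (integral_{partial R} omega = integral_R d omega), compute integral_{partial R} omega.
integral_(partial R) omega = 1

Stokes: integral_partial_R omega = integral_R d omega with d omega = (∂Q/∂x - ∂P/∂y) dx ∧ dy.
  ∂Q/∂x = 2*x + 2
  ∂P/∂y = 2*y
  integrand = ∂Q/∂x - ∂P/∂y = 2*x - 2*y + 2.
Integrating over R: integral_0^1 integral_0^{1-x} (2*x - 2*y + 2) dy dx = 1.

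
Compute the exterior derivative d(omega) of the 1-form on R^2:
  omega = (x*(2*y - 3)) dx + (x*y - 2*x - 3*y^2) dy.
d(omega) = (-2*x + y - 2) dx ∧ dy

For a 1-form omega = sum_i f_i dx_i, the exterior derivative is
  d(omega) = sum_{i < j} (∂f_j/∂x_i - ∂f_i/∂x_j) dx_i ∧ dx_j.
  coefficient of dx ∧ dy: ∂f_2/∂x - ∂f_1/∂y = ∂(x*y - 2*x - 3*y^2)/∂x - ∂(x*(2*y - 3))/∂y = -2*x + y - 2
Assembling: d(omega) = (-2*x + y - 2) dx ∧ dy.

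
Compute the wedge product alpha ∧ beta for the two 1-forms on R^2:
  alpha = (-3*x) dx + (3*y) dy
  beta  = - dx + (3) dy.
alpha ∧ beta = (-9*x + 3*y) dx ∧ dy

Distribute the wedge, using dx_i ∧ dx_j = -dx_j ∧ dx_i and dx_i ∧ dx_i = 0. For each pair (i, j) with i < j, the coefficient of dx_i ∧ dx_j in alpha ∧ beta is (alpha_i * beta_j - alpha_j * beta_i). Collecting: alpha ∧ beta = (-9*x + 3*y) dx ∧ dy.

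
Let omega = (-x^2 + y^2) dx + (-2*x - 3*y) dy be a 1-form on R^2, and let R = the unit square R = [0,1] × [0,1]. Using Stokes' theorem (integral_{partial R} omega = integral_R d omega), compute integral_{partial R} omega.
integral_(partial R) omega = -3

Stokes: integral_partial_R omega = integral_R d omega with d omega = (∂Q/∂x - ∂P/∂y) dx ∧ dy.
  ∂Q/∂x = -2
  ∂P/∂y = 2*y
  integrand = ∂Q/∂x - ∂P/∂y = -2*y - 2.
Integrating over R: integral_0^1 integral_0^1 (-2*y - 2) dx dy = -3.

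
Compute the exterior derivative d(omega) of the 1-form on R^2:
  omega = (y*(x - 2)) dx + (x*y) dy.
d(omega) = (-x + y + 2) dx ∧ dy

For a 1-form omega = sum_i f_i dx_i, the exterior derivative is
  d(omega) = sum_{i < j} (∂f_j/∂x_i - ∂f_i/∂x_j) dx_i ∧ dx_j.
  coefficient of dx ∧ dy: ∂f_2/∂x - ∂f_1/∂y = ∂(x*y)/∂x - ∂(y*(x - 2))/∂y = -x + y + 2
Assembling: d(omega) = (-x + y + 2) dx ∧ dy.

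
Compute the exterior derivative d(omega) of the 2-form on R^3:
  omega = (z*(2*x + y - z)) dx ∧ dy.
d(omega) = (2*x + y - 2*z) dx ∧ dy ∧ dz

For a 2-form omega = sum_{i<j} g_{ij} dx_i ∧ dx_j, the exterior derivative is
  d(omega) = sum_{i<j} d(g_{ij}) ∧ dx_i ∧ dx_j = sum_{i<j, k} (∂g_{ij}/∂x_k) dx_k ∧ dx_i ∧ dx_j.
Expand each term, using dx_k ∧ dx_i ∧ dx_j = sgn(permutation) dx_{(a)} ∧ dx_{(b)} ∧ dx_{(c)} with (a < b < c) sorted:
  d(z*(2*x + y - z)) includes (∂/∂z)(z*(2*x + y - z)) dz = (2*x + y - 2*z) dz, which multiplied by dx ∧ dy gives (2*x + y - 2*z) dx ∧ dy ∧ dz
Collecting like 3-forms: d(omega) = (2*x + y - 2*z) dx ∧ dy ∧ dz.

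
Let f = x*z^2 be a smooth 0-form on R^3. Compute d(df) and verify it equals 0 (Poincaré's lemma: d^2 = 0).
d(df) = 0

Step 1: df = sum_i (∂f/∂x_i) dx_i = (z^2) dx + (0) dy + (2*x*z) dz.
Step 2: Apply d again. Using the 1-form formula, the coefficient of dx ∧ dy in d(df) is ∂^2 f/∂x ∂y - ∂^2 f/∂y ∂x = (0) - (0) = 0 (equality of mixed partials for smooth f).
Similarly for dx ∧ dz and dy ∧ dz — all coefficients vanish. So d(df) = 0.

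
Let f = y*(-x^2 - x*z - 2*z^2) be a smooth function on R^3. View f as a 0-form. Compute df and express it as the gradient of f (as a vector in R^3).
df = (y*(-2*x - z)) dx + (-x^2 - x*z - 2*z^2) dy + (y*(-x - 4*z)) dz; grad f = (y*(-2*x - z), -x^2 - x*z - 2*z^2, y*(-x - 4*z))

For a 0-form f, d f = (∂f/∂x) dx + (∂f/∂y) dy + (∂f/∂z) dz. The components of the vector representation are exactly the entries of grad f in Cartesian coordinates:
  ∂f/∂x = y*(-2*x - z)
  ∂f/∂y = -x^2 - x*z - 2*z^2
  ∂f/∂z = y*(-x - 4*z).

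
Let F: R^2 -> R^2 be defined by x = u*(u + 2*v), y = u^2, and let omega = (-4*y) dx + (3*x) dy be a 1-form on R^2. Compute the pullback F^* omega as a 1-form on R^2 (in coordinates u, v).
F^* omega = (2*u^2*(-u + 2*v)) du + (-8*u^3) dv

Using F^*(f dg) = (f ∘ F) d(g ∘ F), substitute each coordinate x_i by F_i(u, v) in f_i, and replace dx_i by d F_i = (∂F_i/∂u) du + (∂F_i/∂v) dv.
  For the x component: f_1(F) = -4*u^2; d F_1 = (2*u + 2*v) du + (2*u) dv
  For the y component: f_2(F) = 3*u*(u + 2*v); d F_2 = (2*u) du + (0) dv
Combining and collecting du, dv coefficients:
  coeff of du: 2*u^2*(-u + 2*v)
  coeff of dv: -8*u^3
F^* omega = (2*u^2*(-u + 2*v)) du + (-8*u^3) dv.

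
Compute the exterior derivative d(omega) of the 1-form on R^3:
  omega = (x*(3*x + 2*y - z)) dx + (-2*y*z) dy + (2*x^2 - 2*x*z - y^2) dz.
d(omega) = (-2*x) dx ∧ dy + (5*x - 2*z) dx ∧ dz

For a 1-form omega = sum_i f_i dx_i, the exterior derivative is
  d(omega) = sum_{i < j} (∂f_j/∂x_i - ∂f_i/∂x_j) dx_i ∧ dx_j.
  coefficient of dx ∧ dy: ∂f_2/∂x - ∂f_1/∂y = ∂(-2*y*z)/∂x - ∂(x*(3*x + 2*y - z))/∂y = -2*x
  coefficient of dx ∧ dz: ∂f_3/∂x - ∂f_1/∂z = ∂(2*x^2 - 2*x*z - y^2)/∂x - ∂(x*(3*x + 2*y - z))/∂z = 5*x - 2*z
Assembling: d(omega) = (-2*x) dx ∧ dy + (5*x - 2*z) dx ∧ dz.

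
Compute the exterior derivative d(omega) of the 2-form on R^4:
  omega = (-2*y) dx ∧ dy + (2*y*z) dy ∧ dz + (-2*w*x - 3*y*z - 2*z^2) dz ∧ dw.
d(omega) = (-2*w) dx ∧ dz ∧ dw + (-3*z) dy ∧ dz ∧ dw

For a 2-form omega = sum_{i<j} g_{ij} dx_i ∧ dx_j, the exterior derivative is
  d(omega) = sum_{i<j} d(g_{ij}) ∧ dx_i ∧ dx_j = sum_{i<j, k} (∂g_{ij}/∂x_k) dx_k ∧ dx_i ∧ dx_j.
Expand each term, using dx_k ∧ dx_i ∧ dx_j = sgn(permutation) dx_{(a)} ∧ dx_{(b)} ∧ dx_{(c)} with (a < b < c) sorted:
  d(-2*w*x - 3*y*z - 2*z^2) includes (∂/∂x)(-2*w*x - 3*y*z - 2*z^2) dx = (-2*w) dx, which multiplied by dz ∧ dw gives (-2*w) dx ∧ dz ∧ dw
  d(-2*w*x - 3*y*z - 2*z^2) includes (∂/∂y)(-2*w*x - 3*y*z - 2*z^2) dy = (-3*z) dy, which multiplied by dz ∧ dw gives (-3*z) dy ∧ dz ∧ dw
Collecting like 3-forms: d(omega) = (-2*w) dx ∧ dz ∧ dw + (-3*z) dy ∧ dz ∧ dw.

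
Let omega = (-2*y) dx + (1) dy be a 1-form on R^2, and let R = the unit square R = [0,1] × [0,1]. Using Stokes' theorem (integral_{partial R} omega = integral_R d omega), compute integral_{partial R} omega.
integral_(partial R) omega = 2

Stokes: integral_partial_R omega = integral_R d omega with d omega = (∂Q/∂x - ∂P/∂y) dx ∧ dy.
  ∂Q/∂x = 0
  ∂P/∂y = -2
  integrand = ∂Q/∂x - ∂P/∂y = 2.
Integrating over R: integral_0^1 integral_0^1 (2) dx dy = 2.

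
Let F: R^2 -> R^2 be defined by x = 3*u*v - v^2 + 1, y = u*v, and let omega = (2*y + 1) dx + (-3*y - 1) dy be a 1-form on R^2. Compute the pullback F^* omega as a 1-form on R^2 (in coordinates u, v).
F^* omega = (v*(3*u*v + 2)) du + (3*u^2*v - 4*u*v^2 + 2*u - 2*v) dv

Using F^*(f dg) = (f ∘ F) d(g ∘ F), substitute each coordinate x_i by F_i(u, v) in f_i, and replace dx_i by d F_i = (∂F_i/∂u) du + (∂F_i/∂v) dv.
  For the x component: f_1(F) = 2*u*v + 1; d F_1 = (3*v) du + (3*u - 2*v) dv
  For the y component: f_2(F) = -3*u*v - 1; d F_2 = (v) du + (u) dv
Combining and collecting du, dv coefficients:
  coeff of du: v*(3*u*v + 2)
  coeff of dv: 3*u^2*v - 4*u*v^2 + 2*u - 2*v
F^* omega = (v*(3*u*v + 2)) du + (3*u^2*v - 4*u*v^2 + 2*u - 2*v) dv.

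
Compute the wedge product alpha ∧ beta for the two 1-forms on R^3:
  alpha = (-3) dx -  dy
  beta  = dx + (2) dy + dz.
alpha ∧ beta = (-5) dx ∧ dy + (-3) dx ∧ dz + (-1) dy ∧ dz

Distribute the wedge, using dx_i ∧ dx_j = -dx_j ∧ dx_i and dx_i ∧ dx_i = 0. For each pair (i, j) with i < j, the coefficient of dx_i ∧ dx_j in alpha ∧ beta is (alpha_i * beta_j - alpha_j * beta_i). Collecting: alpha ∧ beta = (-5) dx ∧ dy + (-3) dx ∧ dz + (-1) dy ∧ dz.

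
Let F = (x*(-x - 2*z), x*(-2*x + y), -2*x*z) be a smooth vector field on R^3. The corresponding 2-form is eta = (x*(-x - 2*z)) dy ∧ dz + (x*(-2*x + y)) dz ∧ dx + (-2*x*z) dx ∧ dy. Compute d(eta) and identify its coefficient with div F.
d(eta) = (-3*x - 2*z) dx ∧ dy ∧ dz; div F = -3*x - 2*z

For a 2-form in R^3 of the form above, applying d gives a 3-form with coefficient ∂P/∂x + ∂Q/∂y + ∂R/∂z:
  ∂P/∂x = -2*x - 2*z
  ∂Q/∂y = x
  ∂R/∂z = -2*x
Sum = -3*x - 2*z, which is exactly div F.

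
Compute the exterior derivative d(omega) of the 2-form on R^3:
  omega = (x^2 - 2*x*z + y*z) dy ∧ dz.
d(omega) = (2*x - 2*z) dx ∧ dy ∧ dz

For a 2-form omega = sum_{i<j} g_{ij} dx_i ∧ dx_j, the exterior derivative is
  d(omega) = sum_{i<j} d(g_{ij}) ∧ dx_i ∧ dx_j = sum_{i<j, k} (∂g_{ij}/∂x_k) dx_k ∧ dx_i ∧ dx_j.
Expand each term, using dx_k ∧ dx_i ∧ dx_j = sgn(permutation) dx_{(a)} ∧ dx_{(b)} ∧ dx_{(c)} with (a < b < c) sorted:
  d(x^2 - 2*x*z + y*z) includes (∂/∂x)(x^2 - 2*x*z + y*z) dx = (2*x - 2*z) dx, which multiplied by dy ∧ dz gives (2*x - 2*z) dx ∧ dy ∧ dz
Collecting like 3-forms: d(omega) = (2*x - 2*z) dx ∧ dy ∧ dz.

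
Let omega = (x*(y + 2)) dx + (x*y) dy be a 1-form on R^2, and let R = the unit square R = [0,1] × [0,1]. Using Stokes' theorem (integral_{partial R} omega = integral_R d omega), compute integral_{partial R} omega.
integral_(partial R) omega = 0

Stokes: integral_partial_R omega = integral_R d omega with d omega = (∂Q/∂x - ∂P/∂y) dx ∧ dy.
  ∂Q/∂x = y
  ∂P/∂y = x
  integrand = ∂Q/∂x - ∂P/∂y = -x + y.
Integrating over R: integral_0^1 integral_0^1 (-x + y) dx dy = 0.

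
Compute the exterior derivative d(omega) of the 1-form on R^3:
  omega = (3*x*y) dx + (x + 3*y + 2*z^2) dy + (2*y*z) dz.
d(omega) = (1 - 3*x) dx ∧ dy + (-2*z) dy ∧ dz

For a 1-form omega = sum_i f_i dx_i, the exterior derivative is
  d(omega) = sum_{i < j} (∂f_j/∂x_i - ∂f_i/∂x_j) dx_i ∧ dx_j.
  coefficient of dx ∧ dy: ∂f_2/∂x - ∂f_1/∂y = ∂(x + 3*y + 2*z^2)/∂x - ∂(3*x*y)/∂y = 1 - 3*x
  coefficient of dy ∧ dz: ∂f_3/∂y - ∂f_2/∂z = ∂(2*y*z)/∂y - ∂(x + 3*y + 2*z^2)/∂z = -2*z
Assembling: d(omega) = (1 - 3*x) dx ∧ dy + (-2*z) dy ∧ dz.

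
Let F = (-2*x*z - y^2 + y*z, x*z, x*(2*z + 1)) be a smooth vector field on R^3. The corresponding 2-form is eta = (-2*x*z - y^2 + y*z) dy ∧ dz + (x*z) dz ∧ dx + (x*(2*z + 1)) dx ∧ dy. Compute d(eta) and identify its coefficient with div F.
d(eta) = (2*x - 2*z) dx ∧ dy ∧ dz; div F = 2*x - 2*z

For a 2-form in R^3 of the form above, applying d gives a 3-form with coefficient ∂P/∂x + ∂Q/∂y + ∂R/∂z:
  ∂P/∂x = -2*z
  ∂Q/∂y = 0
  ∂R/∂z = 2*x
Sum = 2*x - 2*z, which is exactly div F.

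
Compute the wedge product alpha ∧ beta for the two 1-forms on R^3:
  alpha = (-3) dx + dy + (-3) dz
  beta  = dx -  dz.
alpha ∧ beta = (6) dx ∧ dz + (-1) dx ∧ dy + (-1) dy ∧ dz

Distribute the wedge, using dx_i ∧ dx_j = -dx_j ∧ dx_i and dx_i ∧ dx_i = 0. For each pair (i, j) with i < j, the coefficient of dx_i ∧ dx_j in alpha ∧ beta is (alpha_i * beta_j - alpha_j * beta_i). Collecting: alpha ∧ beta = (6) dx ∧ dz + (-1) dx ∧ dy + (-1) dy ∧ dz.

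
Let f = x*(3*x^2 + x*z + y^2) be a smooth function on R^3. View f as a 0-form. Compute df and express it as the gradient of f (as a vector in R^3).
df = (9*x^2 + 2*x*z + y^2) dx + (2*x*y) dy + (x^2) dz; grad f = (9*x^2 + 2*x*z + y^2, 2*x*y, x^2)

For a 0-form f, d f = (∂f/∂x) dx + (∂f/∂y) dy + (∂f/∂z) dz. The components of the vector representation are exactly the entries of grad f in Cartesian coordinates:
  ∂f/∂x = 9*x^2 + 2*x*z + y^2
  ∂f/∂y = 2*x*y
  ∂f/∂z = x^2.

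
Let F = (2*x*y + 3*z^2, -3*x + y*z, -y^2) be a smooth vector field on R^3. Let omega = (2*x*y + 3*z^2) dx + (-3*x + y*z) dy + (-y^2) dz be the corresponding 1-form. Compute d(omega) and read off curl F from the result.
d(omega) = (-3*y) dy ∧ dz + (6*z) dz ∧ dx + (-2*x - 3) dx ∧ dy; curl F = (-3*y, 6*z, -2*x - 3)

d omega = sum_{i<j} (∂f_j/∂x_i - ∂f_i/∂x_j) dx_i ∧ dx_j. Under the identification (dy ∧ dz, dz ∧ dx, dx ∧ dy) ↔ (e_x, e_y, e_z), the coefficients are exactly the components of curl F. Compute:
  ∂R/∂y - ∂Q/∂z = (-2*y) - (y) = -3*y
  ∂P/∂z - ∂R/∂x = (6*z) - (0) = 6*z
  ∂Q/∂x - ∂P/∂y = (-3) - (2*x) = -2*x - 3.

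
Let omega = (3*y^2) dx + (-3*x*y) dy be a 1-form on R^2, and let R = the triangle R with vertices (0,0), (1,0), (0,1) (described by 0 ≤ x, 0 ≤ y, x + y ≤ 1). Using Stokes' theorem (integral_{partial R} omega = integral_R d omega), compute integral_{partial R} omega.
integral_(partial R) omega = -3/2

Stokes: integral_partial_R omega = integral_R d omega with d omega = (∂Q/∂x - ∂P/∂y) dx ∧ dy.
  ∂Q/∂x = -3*y
  ∂P/∂y = 6*y
  integrand = ∂Q/∂x - ∂P/∂y = -9*y.
Integrating over R: integral_0^1 integral_0^{1-x} (-9*y) dy dx = -3/2.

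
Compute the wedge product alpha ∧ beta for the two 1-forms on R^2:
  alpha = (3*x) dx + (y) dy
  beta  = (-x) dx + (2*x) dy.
alpha ∧ beta = (x*(6*x + y)) dx ∧ dy

Distribute the wedge, using dx_i ∧ dx_j = -dx_j ∧ dx_i and dx_i ∧ dx_i = 0. For each pair (i, j) with i < j, the coefficient of dx_i ∧ dx_j in alpha ∧ beta is (alpha_i * beta_j - alpha_j * beta_i). Collecting: alpha ∧ beta = (x*(6*x + y)) dx ∧ dy.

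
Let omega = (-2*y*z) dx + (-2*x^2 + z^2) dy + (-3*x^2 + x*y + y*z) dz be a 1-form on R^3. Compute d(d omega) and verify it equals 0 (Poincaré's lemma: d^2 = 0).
d(d omega) = 0

Step 1: d omega = sum_{i<j} (∂f_j/∂x_i - ∂f_i/∂x_j) dx_i ∧ dx_j:
  coeff of dx ∧ dy: -4*x + 2*z
  coeff of dx ∧ dz: -6*x + 3*y
  coeff of dy ∧ dz: x - z
Step 2: Apply d again to each 2-form coefficient. The only possible 3-form in R^3 is dx ∧ dy ∧ dz, with coefficient
  ∂(coeff of dy∧dz)/∂x - ∂(coeff of dx∧dz)/∂y + ∂(coeff of dx∧dy)/∂z
  = ∂/∂x (x - z) - ∂/∂y (-6*x + 3*y) + ∂/∂z (-4*x + 2*z).
Each of these terms simplifies to sums of mixed partials that cancel in pairs. The result is 0 (by equality of mixed partials for smooth functions — Schwarz / Clairaut).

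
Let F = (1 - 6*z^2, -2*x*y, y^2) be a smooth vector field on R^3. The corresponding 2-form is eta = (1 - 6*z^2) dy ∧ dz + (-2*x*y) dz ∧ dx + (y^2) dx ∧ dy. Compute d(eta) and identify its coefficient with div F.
d(eta) = (-2*x) dx ∧ dy ∧ dz; div F = -2*x

For a 2-form in R^3 of the form above, applying d gives a 3-form with coefficient ∂P/∂x + ∂Q/∂y + ∂R/∂z:
  ∂P/∂x = 0
  ∂Q/∂y = -2*x
  ∂R/∂z = 0
Sum = -2*x, which is exactly div F.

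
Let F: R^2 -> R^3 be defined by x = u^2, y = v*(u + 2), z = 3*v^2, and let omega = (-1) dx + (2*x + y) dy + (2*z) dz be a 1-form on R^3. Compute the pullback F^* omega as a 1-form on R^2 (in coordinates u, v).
F^* omega = (2*u^2*v + u*v^2 - 2*u + 2*v^2) du + (2*u^3 + u^2*v + 4*u^2 + 4*u*v + 36*v^3 + 4*v) dv

Using F^*(f dg) = (f ∘ F) d(g ∘ F), substitute each coordinate x_i by F_i(u, v) in f_i, and replace dx_i by d F_i = (∂F_i/∂u) du + (∂F_i/∂v) dv.
  For the x component: f_1(F) = -1; d F_1 = (2*u) du + (0) dv
  For the y component: f_2(F) = 2*u^2 + u*v + 2*v; d F_2 = (v) du + (u + 2) dv
  For the z component: f_3(F) = 6*v^2; d F_3 = (0) du + (6*v) dv
Combining and collecting du, dv coefficients:
  coeff of du: 2*u^2*v + u*v^2 - 2*u + 2*v^2
  coeff of dv: 2*u^3 + u^2*v + 4*u^2 + 4*u*v + 36*v^3 + 4*v
F^* omega = (2*u^2*v + u*v^2 - 2*u + 2*v^2) du + (2*u^3 + u^2*v + 4*u^2 + 4*u*v + 36*v^3 + 4*v) dv.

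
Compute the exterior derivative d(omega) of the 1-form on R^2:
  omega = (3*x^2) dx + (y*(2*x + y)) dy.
d(omega) = (2*y) dx ∧ dy

For a 1-form omega = sum_i f_i dx_i, the exterior derivative is
  d(omega) = sum_{i < j} (∂f_j/∂x_i - ∂f_i/∂x_j) dx_i ∧ dx_j.
  coefficient of dx ∧ dy: ∂f_2/∂x - ∂f_1/∂y = ∂(y*(2*x + y))/∂x - ∂(3*x^2)/∂y = 2*y
Assembling: d(omega) = (2*y) dx ∧ dy.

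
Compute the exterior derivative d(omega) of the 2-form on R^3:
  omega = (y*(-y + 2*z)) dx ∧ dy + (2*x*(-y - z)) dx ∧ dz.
d(omega) = (2*x + 2*y) dx ∧ dy ∧ dz

For a 2-form omega = sum_{i<j} g_{ij} dx_i ∧ dx_j, the exterior derivative is
  d(omega) = sum_{i<j} d(g_{ij}) ∧ dx_i ∧ dx_j = sum_{i<j, k} (∂g_{ij}/∂x_k) dx_k ∧ dx_i ∧ dx_j.
Expand each term, using dx_k ∧ dx_i ∧ dx_j = sgn(permutation) dx_{(a)} ∧ dx_{(b)} ∧ dx_{(c)} with (a < b < c) sorted:
  d(y*(-y + 2*z)) includes (∂/∂z)(y*(-y + 2*z)) dz = (2*y) dz, which multiplied by dx ∧ dy gives (2*y) dx ∧ dy ∧ dz
  d(2*x*(-y - z)) includes (∂/∂y)(2*x*(-y - z)) dy = (-2*x) dy, which multiplied by dx ∧ dz gives (2*x) dx ∧ dy ∧ dz
Collecting like 3-forms: d(omega) = (2*x + 2*y) dx ∧ dy ∧ dz.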